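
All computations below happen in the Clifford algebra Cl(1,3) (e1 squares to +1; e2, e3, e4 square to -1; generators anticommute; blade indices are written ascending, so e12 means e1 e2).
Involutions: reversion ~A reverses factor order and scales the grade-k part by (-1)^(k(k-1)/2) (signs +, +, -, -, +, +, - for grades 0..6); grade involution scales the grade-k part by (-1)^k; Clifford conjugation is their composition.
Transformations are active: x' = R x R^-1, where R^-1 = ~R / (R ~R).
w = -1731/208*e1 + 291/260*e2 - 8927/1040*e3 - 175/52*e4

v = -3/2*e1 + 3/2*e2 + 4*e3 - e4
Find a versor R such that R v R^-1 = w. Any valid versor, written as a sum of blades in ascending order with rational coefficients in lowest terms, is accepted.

Sketch: the shared square -17 makes R = v + w = -2043/208*e1 + 681/260*e2 - 4767/1040*e3 - 227/52*e4 the natural versor; its sandwich fixes that direction, negates (v - w)/2, and sends v to w.
Answer: -2043/208*e1 + 681/260*e2 - 4767/1040*e3 - 227/52*e4


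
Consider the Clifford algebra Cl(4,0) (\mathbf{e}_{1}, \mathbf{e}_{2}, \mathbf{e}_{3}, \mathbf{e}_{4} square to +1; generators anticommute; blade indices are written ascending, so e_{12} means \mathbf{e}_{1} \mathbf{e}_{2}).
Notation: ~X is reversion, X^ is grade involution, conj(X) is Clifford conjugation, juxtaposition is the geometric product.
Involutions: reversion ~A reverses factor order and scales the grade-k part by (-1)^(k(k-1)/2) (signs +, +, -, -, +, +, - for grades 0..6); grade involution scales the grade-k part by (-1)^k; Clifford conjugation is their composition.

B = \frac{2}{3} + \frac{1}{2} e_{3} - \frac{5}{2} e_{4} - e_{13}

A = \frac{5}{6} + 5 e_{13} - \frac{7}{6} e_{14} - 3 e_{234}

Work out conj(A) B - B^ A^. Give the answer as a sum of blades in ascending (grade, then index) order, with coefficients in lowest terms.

first term: -\frac{40}{9} - \frac{65}{12} e_{1} + \frac{5}{12} e_{3} - \frac{25}{12} e_{4} - \frac{25}{6} e_{13} + \frac{7}{9} e_{14} + \frac{15}{2} e_{23} + \frac{3}{2} e_{24} - \frac{7}{6} e_{34} + 3 e_{124} + \frac{143}{12} e_{134} - 2 e_{234}
second term: \frac{50}{9} + \frac{65}{12} e_{1} - \frac{5}{12} e_{3} + \frac{25}{12} e_{4} + \frac{5}{2} e_{13} - \frac{7}{9} e_{14} + \frac{15}{2} e_{23} + \frac{3}{2} e_{24} - \frac{7}{6} e_{34} + 3 e_{124} + \frac{143}{12} e_{134} + 2 e_{234}
Answer: -10 - \frac{65}{6} e_{1} + \frac{5}{6} e_{3} - \frac{25}{6} e_{4} - \frac{20}{3} e_{13} + \frac{14}{9} e_{14} - 4 e_{234}


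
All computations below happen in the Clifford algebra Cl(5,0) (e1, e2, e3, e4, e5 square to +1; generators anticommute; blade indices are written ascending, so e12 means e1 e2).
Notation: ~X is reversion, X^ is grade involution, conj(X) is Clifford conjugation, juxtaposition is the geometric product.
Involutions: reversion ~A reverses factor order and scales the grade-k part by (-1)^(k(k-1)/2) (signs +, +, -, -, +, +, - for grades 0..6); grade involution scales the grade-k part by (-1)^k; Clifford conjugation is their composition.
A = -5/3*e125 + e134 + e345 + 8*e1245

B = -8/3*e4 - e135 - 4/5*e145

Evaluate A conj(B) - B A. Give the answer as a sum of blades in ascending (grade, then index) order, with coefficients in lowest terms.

first term: -32/5*e2 + 28/15*e13 + e14 - 5/3*e23 - 4/3*e24 - 52/15*e35 + e45 - 64/3*e125 + 8*e234 + 40/9*e1245
second term: 32/5*e2 - 28/15*e13 - e14 + 5/3*e23 + 4/3*e24 + 52/15*e35 - e45 - 64/3*e125 + 8*e234 + 40/9*e1245
Answer: -64/5*e2 + 56/15*e13 + 2*e14 - 10/3*e23 - 8/3*e24 - 104/15*e35 + 2*e45


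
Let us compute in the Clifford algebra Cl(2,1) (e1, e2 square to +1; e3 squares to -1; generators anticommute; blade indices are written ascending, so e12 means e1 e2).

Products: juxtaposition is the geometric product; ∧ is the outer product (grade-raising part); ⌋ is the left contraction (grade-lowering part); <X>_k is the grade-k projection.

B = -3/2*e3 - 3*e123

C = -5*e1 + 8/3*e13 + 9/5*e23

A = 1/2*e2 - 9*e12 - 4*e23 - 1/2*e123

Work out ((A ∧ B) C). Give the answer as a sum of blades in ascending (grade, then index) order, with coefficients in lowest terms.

step 1: -3/4*e23 + 27/2*e123
step 2: -27/20 + 243/10*e1 - 36*e2 + 2*e12 - 135/2*e23 + 15/4*e123
Answer: -27/20 + 243/10*e1 - 36*e2 + 2*e12 - 135/2*e23 + 15/4*e123


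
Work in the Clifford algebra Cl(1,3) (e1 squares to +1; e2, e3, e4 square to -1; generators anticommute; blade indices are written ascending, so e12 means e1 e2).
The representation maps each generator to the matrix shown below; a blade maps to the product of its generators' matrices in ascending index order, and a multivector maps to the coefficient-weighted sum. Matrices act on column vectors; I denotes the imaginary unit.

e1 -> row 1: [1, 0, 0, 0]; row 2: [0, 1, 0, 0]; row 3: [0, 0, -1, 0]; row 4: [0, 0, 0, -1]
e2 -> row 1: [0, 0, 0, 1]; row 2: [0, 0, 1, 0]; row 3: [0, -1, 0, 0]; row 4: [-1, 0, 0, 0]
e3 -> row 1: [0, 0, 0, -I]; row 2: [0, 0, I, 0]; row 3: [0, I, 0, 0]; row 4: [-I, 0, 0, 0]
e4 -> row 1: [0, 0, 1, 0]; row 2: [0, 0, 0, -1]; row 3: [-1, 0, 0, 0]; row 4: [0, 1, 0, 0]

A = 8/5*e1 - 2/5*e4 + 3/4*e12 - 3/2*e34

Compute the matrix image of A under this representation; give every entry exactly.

Bivector images (products of the table entries): rho(e12) = rho(e1)rho(e2) = row 1: [0, 0, 0, 1]; row 2: [0, 0, 1, 0]; row 3: [0, 1, 0, 0]; row 4: [1, 0, 0, 0]; rho(e34) = rho(e3)rho(e4) = row 1: [0, -I, 0, 0]; row 2: [-I, 0, 0, 0]; row 3: [0, 0, 0, -I]; row 4: [0, 0, -I, 0].
M = (8/5)*rho(e1) + (-2/5)*rho(e4) + (3/4)*rho(e12) + (-3/2)*rho(e34), summed entrywise:
Answer: row 1: [8/5, 3*I/2, -2/5, 3/4]; row 2: [3*I/2, 8/5, 3/4, 2/5]; row 3: [2/5, 3/4, -8/5, 3*I/2]; row 4: [3/4, -2/5, 3*I/2, -8/5]


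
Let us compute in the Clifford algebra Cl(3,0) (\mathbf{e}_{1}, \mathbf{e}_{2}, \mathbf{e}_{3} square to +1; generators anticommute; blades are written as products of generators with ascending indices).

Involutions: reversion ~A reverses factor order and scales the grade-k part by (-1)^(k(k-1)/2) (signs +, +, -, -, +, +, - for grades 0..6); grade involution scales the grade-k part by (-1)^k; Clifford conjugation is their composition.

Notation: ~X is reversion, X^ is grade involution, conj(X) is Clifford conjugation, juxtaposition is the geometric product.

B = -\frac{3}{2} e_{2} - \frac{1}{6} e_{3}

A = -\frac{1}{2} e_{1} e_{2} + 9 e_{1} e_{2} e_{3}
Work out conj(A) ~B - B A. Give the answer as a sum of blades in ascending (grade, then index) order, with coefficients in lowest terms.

first term: -\frac{3}{4} e_{1} - \frac{3}{2} e_{1} e_{2} + \frac{27}{2} e_{1} e_{3} - \frac{1}{12} e_{1} e_{2} e_{3}
second term: -\frac{3}{4} e_{1} - \frac{3}{2} e_{1} e_{2} + \frac{27}{2} e_{1} e_{3} + \frac{1}{12} e_{1} e_{2} e_{3}
Answer: -\frac{1}{6} e_{1} e_{2} e_{3}


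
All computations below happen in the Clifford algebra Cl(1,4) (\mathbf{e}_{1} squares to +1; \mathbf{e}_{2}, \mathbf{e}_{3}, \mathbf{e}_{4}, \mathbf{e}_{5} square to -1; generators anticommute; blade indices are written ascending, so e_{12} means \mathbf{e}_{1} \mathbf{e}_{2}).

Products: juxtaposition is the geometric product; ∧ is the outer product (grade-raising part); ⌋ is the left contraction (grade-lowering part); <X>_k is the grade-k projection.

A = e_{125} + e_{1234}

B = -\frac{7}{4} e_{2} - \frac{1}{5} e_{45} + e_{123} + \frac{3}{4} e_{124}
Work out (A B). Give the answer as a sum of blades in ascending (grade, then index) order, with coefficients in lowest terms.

step 1: -\frac{3}{4} e_{3} + e_{4} - \frac{7}{4} e_{15} - e_{35} - \frac{3}{4} e_{45} - \frac{1}{5} e_{124} + \frac{7}{4} e_{134} + \frac{1}{5} e_{1235}
Answer: -\frac{3}{4} e_{3} + e_{4} - \frac{7}{4} e_{15} - e_{35} - \frac{3}{4} e_{45} - \frac{1}{5} e_{124} + \frac{7}{4} e_{134} + \frac{1}{5} e_{1235}


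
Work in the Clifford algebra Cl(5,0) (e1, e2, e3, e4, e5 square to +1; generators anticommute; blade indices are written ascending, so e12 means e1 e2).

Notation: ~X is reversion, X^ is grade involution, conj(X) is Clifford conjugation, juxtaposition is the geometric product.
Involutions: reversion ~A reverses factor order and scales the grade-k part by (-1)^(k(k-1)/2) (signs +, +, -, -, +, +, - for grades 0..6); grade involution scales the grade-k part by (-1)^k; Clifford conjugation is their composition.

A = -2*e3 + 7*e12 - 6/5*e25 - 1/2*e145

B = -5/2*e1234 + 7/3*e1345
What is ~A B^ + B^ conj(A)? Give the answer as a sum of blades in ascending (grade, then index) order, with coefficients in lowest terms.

first term: -7/6*e3 - 35/2*e34 + 5*e124 + 14/3*e145 + 5/4*e235 + 14/5*e1234 + 3*e1345 + 49/3*e2345
second term: -7/6*e3 - 35/2*e34 + 5*e124 + 14/3*e145 - 5/4*e235 - 14/5*e1234 - 3*e1345 - 49/3*e2345
Answer: -7/3*e3 - 35*e34 + 10*e124 + 28/3*e145


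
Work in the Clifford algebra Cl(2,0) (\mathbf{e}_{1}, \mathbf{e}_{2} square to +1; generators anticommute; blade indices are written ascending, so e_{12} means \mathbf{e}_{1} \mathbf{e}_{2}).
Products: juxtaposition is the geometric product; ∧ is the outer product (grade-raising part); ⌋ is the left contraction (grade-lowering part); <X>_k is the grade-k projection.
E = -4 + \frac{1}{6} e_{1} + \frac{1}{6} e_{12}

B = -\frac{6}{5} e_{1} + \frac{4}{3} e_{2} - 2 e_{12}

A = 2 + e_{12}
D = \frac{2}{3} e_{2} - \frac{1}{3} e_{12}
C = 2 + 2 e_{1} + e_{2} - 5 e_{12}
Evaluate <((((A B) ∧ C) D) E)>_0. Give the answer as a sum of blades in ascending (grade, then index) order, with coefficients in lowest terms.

step 1: 2 - \frac{16}{15} e_{1} + \frac{58}{15} e_{2} - 4 e_{12}
step 2: 4 + \frac{28}{15} e_{1} + \frac{146}{15} e_{2} - \frac{134}{5} e_{12}
step 3: -\frac{22}{9} - \frac{658}{45} e_{1} + \frac{92}{45} e_{2} - \frac{4}{45} e_{12}
step 4: \frac{331}{45} + \frac{1559}{27} e_{1} - \frac{53}{5} e_{2} - \frac{53}{135} e_{12}
step 5: \frac{331}{45}
Answer: \frac{331}{45}


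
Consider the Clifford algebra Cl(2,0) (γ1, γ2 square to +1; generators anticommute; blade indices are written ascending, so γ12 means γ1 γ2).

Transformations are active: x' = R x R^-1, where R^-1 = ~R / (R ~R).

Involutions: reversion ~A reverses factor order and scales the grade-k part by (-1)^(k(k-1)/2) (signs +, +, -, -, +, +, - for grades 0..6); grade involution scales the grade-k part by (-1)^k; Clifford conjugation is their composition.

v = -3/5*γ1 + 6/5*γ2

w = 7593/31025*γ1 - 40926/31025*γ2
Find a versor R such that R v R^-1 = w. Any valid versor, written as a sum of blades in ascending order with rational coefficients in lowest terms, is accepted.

Sketch: the shared square 9/5 makes R = v + w = -11022/31025*γ1 - 3696/31025*γ2 the natural versor; its sandwich fixes that direction, negates (v - w)/2, and sends v to w.
Answer: -11022/31025*γ1 - 3696/31025*γ2


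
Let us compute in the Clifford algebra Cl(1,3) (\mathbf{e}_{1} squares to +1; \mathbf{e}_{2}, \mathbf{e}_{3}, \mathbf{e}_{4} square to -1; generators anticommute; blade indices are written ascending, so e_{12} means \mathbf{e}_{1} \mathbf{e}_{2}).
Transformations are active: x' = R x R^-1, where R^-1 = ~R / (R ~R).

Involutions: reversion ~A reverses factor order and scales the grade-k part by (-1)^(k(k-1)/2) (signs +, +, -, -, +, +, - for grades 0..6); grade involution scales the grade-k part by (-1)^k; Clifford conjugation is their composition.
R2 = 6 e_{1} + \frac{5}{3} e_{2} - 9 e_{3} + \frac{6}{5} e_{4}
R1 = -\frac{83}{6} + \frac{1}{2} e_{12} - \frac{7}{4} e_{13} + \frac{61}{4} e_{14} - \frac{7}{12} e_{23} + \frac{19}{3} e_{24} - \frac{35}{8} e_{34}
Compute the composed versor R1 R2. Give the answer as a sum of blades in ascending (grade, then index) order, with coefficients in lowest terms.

Distribute over the terms of R2 (each basis-blade product reordered to ascending indices, repeated generators contracted through their squares):
R1 (6 e_{1}) = -83 e_{1} - 3 e_{2} + \frac{21}{2} e_{3} - \frac{183}{2} e_{4} - \frac{7}{2} e_{123} + 38 e_{124} - \frac{105}{4} e_{134}
R1 (\frac{5}{3} e_{2}) = -\frac{5}{6} e_{1} - \frac{415}{18} e_{2} - \frac{35}{36} e_{3} + \frac{95}{9} e_{4} + \frac{35}{12} e_{123} - \frac{305}{12} e_{124} - \frac{175}{24} e_{234}
R1 (-9 e_{3}) = -\frac{63}{4} e_{1} - \frac{21}{4} e_{2} + \frac{249}{2} e_{3} + \frac{315}{8} e_{4} - \frac{9}{2} e_{123} + \frac{549}{4} e_{134} + 57 e_{234}
R1 (\frac{6}{5} e_{4}) = -\frac{183}{10} e_{1} - \frac{38}{5} e_{2} + \frac{21}{4} e_{3} - \frac{83}{5} e_{4} + \frac{3}{5} e_{124} - \frac{21}{10} e_{134} - \frac{7}{10} e_{234}
Summing the partial products and collecting blades:
Answer: -\frac{7073}{60} e_{1} - \frac{7003}{180} e_{2} + \frac{2507}{18} e_{3} - \frac{20941}{360} e_{4} - \frac{61}{12} e_{123} + \frac{791}{60} e_{124} + \frac{1089}{10} e_{134} + \frac{5881}{120} e_{234}


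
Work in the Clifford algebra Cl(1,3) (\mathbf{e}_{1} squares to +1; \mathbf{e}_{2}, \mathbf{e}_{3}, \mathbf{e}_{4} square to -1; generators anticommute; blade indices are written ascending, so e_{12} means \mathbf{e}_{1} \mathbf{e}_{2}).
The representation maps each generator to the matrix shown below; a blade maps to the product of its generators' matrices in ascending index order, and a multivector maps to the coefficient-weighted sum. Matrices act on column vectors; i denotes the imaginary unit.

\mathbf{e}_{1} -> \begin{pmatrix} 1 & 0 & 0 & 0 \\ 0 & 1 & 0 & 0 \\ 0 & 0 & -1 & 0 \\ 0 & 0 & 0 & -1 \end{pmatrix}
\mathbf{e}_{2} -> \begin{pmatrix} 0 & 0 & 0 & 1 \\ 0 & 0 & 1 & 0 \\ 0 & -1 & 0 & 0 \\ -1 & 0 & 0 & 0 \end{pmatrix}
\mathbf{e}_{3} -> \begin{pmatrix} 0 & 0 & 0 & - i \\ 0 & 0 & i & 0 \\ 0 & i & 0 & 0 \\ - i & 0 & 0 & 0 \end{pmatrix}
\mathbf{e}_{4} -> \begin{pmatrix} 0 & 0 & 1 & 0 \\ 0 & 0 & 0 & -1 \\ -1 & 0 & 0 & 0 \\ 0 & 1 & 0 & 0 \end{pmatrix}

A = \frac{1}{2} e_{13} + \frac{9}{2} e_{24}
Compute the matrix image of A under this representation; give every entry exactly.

Bivector images (products of the table entries): rho(e_{13}) = rho(\mathbf{e}_{1})rho(\mathbf{e}_{3}) = \begin{pmatrix} 0 & 0 & 0 & - i \\ 0 & 0 & i & 0 \\ 0 & - i & 0 & 0 \\ i & 0 & 0 & 0 \end{pmatrix}; rho(e_{24}) = rho(\mathbf{e}_{2})rho(\mathbf{e}_{4}) = \begin{pmatrix} 0 & 1 & 0 & 0 \\ -1 & 0 & 0 & 0 \\ 0 & 0 & 0 & 1 \\ 0 & 0 & -1 & 0 \end{pmatrix}.
M = (\frac{1}{2})*rho(e_{13}) + (\frac{9}{2})*rho(e_{24}), summed entrywise:
Answer: \begin{pmatrix} 0 & \frac{9}{2} & 0 & - \frac{i}{2} \\ - \frac{9}{2} & 0 & \frac{i}{2} & 0 \\ 0 & - \frac{i}{2} & 0 & \frac{9}{2} \\ \frac{i}{2} & 0 & - \frac{9}{2} & 0 \end{pmatrix}


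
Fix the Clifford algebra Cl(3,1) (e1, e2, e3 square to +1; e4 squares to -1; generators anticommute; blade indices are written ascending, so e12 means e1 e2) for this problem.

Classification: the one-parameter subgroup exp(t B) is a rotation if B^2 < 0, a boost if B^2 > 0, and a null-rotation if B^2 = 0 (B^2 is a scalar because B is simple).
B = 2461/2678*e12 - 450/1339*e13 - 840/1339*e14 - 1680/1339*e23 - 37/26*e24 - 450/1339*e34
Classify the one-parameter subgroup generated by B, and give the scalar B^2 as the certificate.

B^2 term by term: the squares give (2461/2678)^2*(e12)^2 + (-450/1339)^2*(e13)^2 + (-840/1339)^2*(e14)^2 + (-1680/1339)^2*(e23)^2 + (-37/26)^2*(e24)^2 + (-450/1339)^2*(e34)^2 = 6056521/7171684*(-1) + 202500/1792921*(-1) + 705600/1792921*(+1) + 2822400/1792921*(-1) + 1369/676*(+1) + 202500/1792921*(+1) = 0 (each basis 2-blade squares to minus the product of its generators' squares); cross terms between blades sharing an index anticommute and cancel; the commuting (index-disjoint) pairs give grade-4 terms 2*c*c'*(blade product), which cancel blade by blade — e1234: -1107450/1792921 - 16650/17407 + 2822400/1792921 = 0 — confirming B is simple. So B^2 = 0.
Answer: null-rotation, certificate B^2 = 0. No conjugation can change B^2 = 0; the sign gives the class.


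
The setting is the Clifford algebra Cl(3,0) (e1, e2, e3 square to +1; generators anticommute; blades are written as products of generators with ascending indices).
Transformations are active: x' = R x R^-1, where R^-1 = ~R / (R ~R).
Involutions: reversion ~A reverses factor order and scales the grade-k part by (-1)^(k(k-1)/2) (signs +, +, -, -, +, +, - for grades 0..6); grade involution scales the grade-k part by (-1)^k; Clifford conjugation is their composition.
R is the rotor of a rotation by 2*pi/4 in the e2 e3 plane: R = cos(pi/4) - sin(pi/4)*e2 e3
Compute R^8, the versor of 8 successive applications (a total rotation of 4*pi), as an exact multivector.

Because a rotor carries half the rotation angle, composing 8 copies of this e2 e3-plane rotor multiplies the phase: 8*(pi/4) = 2*pi, hence R^8 = cos(2*pi) - sin(2*pi)*e2 e3.
cos(2*pi) = 1 and sin(2*pi) = 0, so R^8 = 1. The total rotation 4*pi is 2 full turns, so every vector returns to itself, yet the rotor is +1, back on the identity sheet (an even number of 2*pi turns).
Answer: 1


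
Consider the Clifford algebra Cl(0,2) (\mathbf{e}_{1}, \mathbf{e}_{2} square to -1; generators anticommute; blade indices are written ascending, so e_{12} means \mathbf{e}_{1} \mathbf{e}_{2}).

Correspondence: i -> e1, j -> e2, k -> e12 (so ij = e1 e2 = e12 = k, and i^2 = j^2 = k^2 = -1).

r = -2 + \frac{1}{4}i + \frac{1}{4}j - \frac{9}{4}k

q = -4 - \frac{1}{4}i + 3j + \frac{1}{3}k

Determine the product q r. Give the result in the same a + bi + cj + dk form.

In blades: q = -4 - \frac{1}{4} e_{1} + 3 e_{2} + \frac{1}{3} e_{12}, r = -2 + \frac{1}{4} e_{1} + \frac{1}{4} e_{2} - \frac{9}{4} e_{12}.
Distribute q over r term by term (generator squares from the signature, products reordered to ascending indices): (-4)*r = 8 - e_{1} - e_{2} + 9 e_{12}; (-\frac{1}{4} e_{1})*r = \frac{1}{16} + \frac{1}{2} e_{1} - \frac{9}{16} e_{2} - \frac{1}{16} e_{12}; (3 e_{2})*r = -\frac{3}{4} - \frac{27}{4} e_{1} - 6 e_{2} - \frac{3}{4} e_{12}; (\frac{1}{3} e_{12})*r = \frac{3}{4} - \frac{1}{12} e_{1} + \frac{1}{12} e_{2} - \frac{2}{3} e_{12}.
Sum: \frac{129}{16} - \frac{22}{3} e_{1} - \frac{359}{48} e_{2} + \frac{361}{48} e_{12}; translating back through the correspondence:
Answer: \frac{129}{16} - \frac{22}{3}i - \frac{359}{48}j + \frac{361}{48}k


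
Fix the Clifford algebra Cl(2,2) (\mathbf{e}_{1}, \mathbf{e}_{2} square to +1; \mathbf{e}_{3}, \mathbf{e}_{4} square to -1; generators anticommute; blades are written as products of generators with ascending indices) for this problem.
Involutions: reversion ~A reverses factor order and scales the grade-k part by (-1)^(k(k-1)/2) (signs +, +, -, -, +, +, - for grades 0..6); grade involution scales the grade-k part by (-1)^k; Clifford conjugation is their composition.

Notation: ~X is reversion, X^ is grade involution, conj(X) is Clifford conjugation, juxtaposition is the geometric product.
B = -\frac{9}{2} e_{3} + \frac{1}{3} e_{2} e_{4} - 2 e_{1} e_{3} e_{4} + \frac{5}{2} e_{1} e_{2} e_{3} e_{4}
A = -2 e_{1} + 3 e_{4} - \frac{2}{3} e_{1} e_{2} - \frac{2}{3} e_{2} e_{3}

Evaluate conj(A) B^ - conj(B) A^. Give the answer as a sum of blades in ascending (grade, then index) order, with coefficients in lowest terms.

first term: -4 e_{2} + 15 e_{1} e_{3} + \frac{17}{9} e_{1} e_{4} + \frac{281}{18} e_{3} e_{4} - \frac{9}{2} e_{1} e_{2} e_{3} - \frac{2}{3} e_{1} e_{2} e_{4} + \frac{11}{3} e_{2} e_{3} e_{4}
second term: -4 e_{2} - 15 e_{1} e_{3} - \frac{17}{9} e_{1} e_{4} - \frac{281}{18} e_{3} e_{4} + \frac{9}{2} e_{1} e_{2} e_{3} + \frac{2}{3} e_{1} e_{2} e_{4} - \frac{11}{3} e_{2} e_{3} e_{4}
Answer: 30 e_{1} e_{3} + \frac{34}{9} e_{1} e_{4} + \frac{281}{9} e_{3} e_{4} - 9 e_{1} e_{2} e_{3} - \frac{4}{3} e_{1} e_{2} e_{4} + \frac{22}{3} e_{2} e_{3} e_{4}


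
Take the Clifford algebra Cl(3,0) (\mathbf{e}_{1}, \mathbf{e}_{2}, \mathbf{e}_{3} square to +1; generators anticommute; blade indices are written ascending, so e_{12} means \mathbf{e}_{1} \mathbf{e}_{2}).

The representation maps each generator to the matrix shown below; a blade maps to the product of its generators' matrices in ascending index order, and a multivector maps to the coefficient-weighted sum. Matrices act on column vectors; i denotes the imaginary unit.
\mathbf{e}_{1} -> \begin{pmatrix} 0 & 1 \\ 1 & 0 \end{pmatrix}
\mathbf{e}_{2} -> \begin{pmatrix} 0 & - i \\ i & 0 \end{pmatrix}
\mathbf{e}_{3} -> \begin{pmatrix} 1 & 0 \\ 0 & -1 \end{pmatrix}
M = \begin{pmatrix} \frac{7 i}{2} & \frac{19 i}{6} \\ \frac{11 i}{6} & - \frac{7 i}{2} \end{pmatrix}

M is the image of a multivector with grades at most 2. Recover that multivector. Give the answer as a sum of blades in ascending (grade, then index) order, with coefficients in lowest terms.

Method: 1, rho(e_{1}), rho(e_{2}), rho(e_{3}) form a trace-orthogonal basis of the 2x2 complex matrices (tr(X Y) = 2 if X = Y, else 0), so M = m0*1 + m1*rho(e_{1}) + m2*rho(e_{2}) + m3*rho(e_{3}) with m0 = tr(M)/2 = 0, m1 = tr(M rho(e_{1}))/2 = \frac{5 i}{2}, m2 = tr(M rho(e_{2}))/2 = - \frac{2}{3}, m3 = tr(M rho(e_{3}))/2 = \frac{7 i}{2}.
Multiplying table entries, the bivector images are rho(e_{12}) = i*rho(e_{3}), rho(e_{13}) = -i*rho(e_{2}), rho(e_{23}) = i*rho(e_{1}); with real blade coefficients the real parts of m0..m3 are the coefficients of 1, e_{1}, e_{2}, e_{3} and the imaginary parts give the bivectors (e_{23}: Im m1, e_{13}: -Im m2, e_{12}: Im m3).
Answer: -\frac{2}{3} e_{2} + \frac{7}{2} e_{12} + \frac{5}{2} e_{23}


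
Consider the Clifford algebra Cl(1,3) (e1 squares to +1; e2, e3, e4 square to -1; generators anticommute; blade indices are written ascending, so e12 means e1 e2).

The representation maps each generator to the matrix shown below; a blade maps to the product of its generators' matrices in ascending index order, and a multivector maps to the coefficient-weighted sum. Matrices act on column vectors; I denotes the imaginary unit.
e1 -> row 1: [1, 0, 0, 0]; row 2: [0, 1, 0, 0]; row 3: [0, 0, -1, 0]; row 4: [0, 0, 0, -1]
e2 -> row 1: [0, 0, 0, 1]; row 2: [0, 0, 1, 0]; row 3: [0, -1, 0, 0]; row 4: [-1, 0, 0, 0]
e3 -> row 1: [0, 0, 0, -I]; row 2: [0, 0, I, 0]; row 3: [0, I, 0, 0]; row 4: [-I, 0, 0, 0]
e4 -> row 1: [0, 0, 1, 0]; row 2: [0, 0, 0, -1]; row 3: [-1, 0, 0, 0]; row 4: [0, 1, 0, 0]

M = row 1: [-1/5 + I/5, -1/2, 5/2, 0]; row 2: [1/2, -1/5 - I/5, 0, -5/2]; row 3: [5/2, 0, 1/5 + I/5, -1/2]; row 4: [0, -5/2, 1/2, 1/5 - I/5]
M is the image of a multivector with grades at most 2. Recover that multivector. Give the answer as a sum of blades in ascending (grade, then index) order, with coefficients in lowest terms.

Method: the blade images are trace-orthogonal — tr(rho(e_A) rho(e_B)^-1) = 4 if A = B and 0 otherwise — and rho(e_A)^-1 = (e_A)^2 * rho(e_A) with (e_A)^2 = +1 or -1, so the coefficient of e_A in the preimage is (e_A)^2 * tr(M rho(e_A))/4.
Nonzero projections over blades of grade <= 2: e1: (e1)^2 = +1, tr(M rho(e1)) = -4/5, coefficient -1/5; e14: (e14)^2 = +1, tr(M rho(e14)) = 10, coefficient 5/2; e23: (e23)^2 = -1, tr(M rho(e23)) = 4/5, coefficient -1/5; e24: (e24)^2 = -1, tr(M rho(e24)) = 2, coefficient -1/2. Every other blade of grade <= 2 projects to 0.
Answer: -1/5*e1 + 5/2*e14 - 1/5*e23 - 1/2*e24


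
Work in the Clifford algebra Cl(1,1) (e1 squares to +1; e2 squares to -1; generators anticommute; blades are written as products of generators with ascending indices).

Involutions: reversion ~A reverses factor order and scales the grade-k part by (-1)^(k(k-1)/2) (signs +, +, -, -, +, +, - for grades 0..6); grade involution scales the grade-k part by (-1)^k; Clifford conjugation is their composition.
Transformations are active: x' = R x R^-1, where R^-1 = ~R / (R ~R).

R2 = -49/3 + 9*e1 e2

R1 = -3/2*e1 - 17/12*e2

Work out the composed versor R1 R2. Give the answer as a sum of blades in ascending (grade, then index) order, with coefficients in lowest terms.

Distribute over the terms of R1 (each basis-blade product reordered to ascending indices, repeated generators contracted through their squares):
(-3/2*e1) R2 = 49/2*e1 - 27/2*e2
(-17/12*e2) R2 = -51/4*e1 + 833/36*e2
Summing the partial products and collecting blades:
Answer: 47/4*e1 + 347/36*e2


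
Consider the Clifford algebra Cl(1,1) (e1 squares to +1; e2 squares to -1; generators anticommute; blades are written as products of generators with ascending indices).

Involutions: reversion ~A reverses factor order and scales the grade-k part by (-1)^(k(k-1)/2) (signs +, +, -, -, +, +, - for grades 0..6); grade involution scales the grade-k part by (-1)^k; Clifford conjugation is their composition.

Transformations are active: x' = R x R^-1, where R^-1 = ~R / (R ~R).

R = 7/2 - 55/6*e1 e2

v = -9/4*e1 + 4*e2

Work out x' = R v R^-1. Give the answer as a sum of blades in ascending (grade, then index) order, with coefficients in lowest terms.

~R = 7/2 + 55/6*e1 e2, and R ~R = -646/9, so R^-1 = ~R / (-646/9).
R v = 691/24*e1 - 53/8*e2
Answer: -2883/5168*e1 - 17333/5168*e2


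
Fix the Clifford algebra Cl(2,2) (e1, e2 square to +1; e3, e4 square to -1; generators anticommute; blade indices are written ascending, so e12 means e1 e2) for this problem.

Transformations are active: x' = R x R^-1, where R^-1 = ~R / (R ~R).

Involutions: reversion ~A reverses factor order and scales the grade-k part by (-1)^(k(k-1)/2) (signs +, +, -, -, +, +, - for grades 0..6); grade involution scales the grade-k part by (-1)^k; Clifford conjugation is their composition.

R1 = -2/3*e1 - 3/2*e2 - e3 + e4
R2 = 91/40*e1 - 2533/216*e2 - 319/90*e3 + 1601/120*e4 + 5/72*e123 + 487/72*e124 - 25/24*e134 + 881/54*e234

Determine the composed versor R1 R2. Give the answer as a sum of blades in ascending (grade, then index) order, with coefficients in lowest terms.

Distribute over the terms of R1 (each basis-blade product reordered to ascending indices, repeated generators contracted through their squares):
(-2/3*e1) R2 = -91/60 + 2533/324*e12 + 319/135*e13 - 1601/180*e14 - 5/108*e23 - 487/108*e24 + 25/36*e34 - 881/81*e1234
(-3/2*e2) R2 = 2533/144 + 273/80*e12 + 5/48*e13 + 487/48*e14 + 319/60*e23 - 1601/80*e24 - 881/36*e34 - 25/16*e1234
(-e3) R2 = -319/90 + 5/72*e12 + 91/40*e13 + 25/24*e14 - 2533/216*e23 - 881/54*e24 - 1601/120*e34 - 487/72*e1234
(e4) R2 = -1601/120 - 487/72*e12 + 25/24*e13 - 91/40*e14 - 881/54*e23 + 2533/216*e24 + 319/90*e34 - 5/72*e1234
Summing the partial products and collecting blades:
Answer: -13/16 + 29393/6480*e12 + 12493/2160*e13 + 13/720*e14 - 24593/1080*e23 - 20959/720*e24 - 1343/40*e34 - 24977/1296*e1234


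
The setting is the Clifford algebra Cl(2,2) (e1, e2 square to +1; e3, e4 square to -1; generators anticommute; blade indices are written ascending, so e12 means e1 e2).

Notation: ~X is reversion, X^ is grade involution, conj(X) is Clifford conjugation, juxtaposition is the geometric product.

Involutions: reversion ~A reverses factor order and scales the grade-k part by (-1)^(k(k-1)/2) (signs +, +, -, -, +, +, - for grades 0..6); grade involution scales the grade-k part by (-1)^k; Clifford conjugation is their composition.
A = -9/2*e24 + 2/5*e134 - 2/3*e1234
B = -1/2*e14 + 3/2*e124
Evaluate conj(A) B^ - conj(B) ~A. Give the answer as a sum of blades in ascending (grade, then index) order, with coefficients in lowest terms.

first term: -27/4*e1 + 6/5*e3 + 9/4*e12 + 14/15*e23
second term: 27/4*e1 + 6/5*e3 + 9/4*e12 - 14/15*e23
Answer: -27/2*e1 + 28/15*e23


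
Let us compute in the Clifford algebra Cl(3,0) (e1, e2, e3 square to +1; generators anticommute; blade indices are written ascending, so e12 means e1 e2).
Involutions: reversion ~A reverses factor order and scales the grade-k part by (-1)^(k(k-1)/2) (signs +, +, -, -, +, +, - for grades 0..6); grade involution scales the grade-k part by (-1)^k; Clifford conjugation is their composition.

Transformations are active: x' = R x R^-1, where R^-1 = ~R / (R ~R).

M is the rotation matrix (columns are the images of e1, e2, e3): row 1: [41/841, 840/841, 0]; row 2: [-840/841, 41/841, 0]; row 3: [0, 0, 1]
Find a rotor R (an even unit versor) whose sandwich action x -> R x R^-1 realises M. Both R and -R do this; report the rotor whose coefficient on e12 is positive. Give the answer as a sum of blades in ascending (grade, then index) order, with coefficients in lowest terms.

Method: write R = a + b12*e12 + b13*e13 + b23*e23 with a^2 + b12^2 + b13^2 + b23^2 = 1 (so R^-1 = ~R). Expanding the columns R e_j ~R gives tr M = 4a^2 - 1 and, from the antisymmetric part, M21 - M12 = -4a*b12, M13 - M31 = 4a*b13, M32 - M23 = -4a*b23.
Here tr M = 923/841, so a^2 = (1 + tr M)/4 = 441/841 and a = ±21/29. Taking a = 21/29: M21 - M12 = -1680/841, M13 - M31 = 0, M32 - M23 = 0, giving b12 = 20/29, b13 = 0, b23 = 0, i.e. R = 21/29 + 20/29*e12.
Its e12 coefficient is already positive.
Answer: 21/29 + 20/29*e12. Key observation: the double cover Spin(3) -> SO(3) sends R and -R to the same matrix (trace 923/841 here), so the stated sign of the e12 coefficient is what selects one sheet.


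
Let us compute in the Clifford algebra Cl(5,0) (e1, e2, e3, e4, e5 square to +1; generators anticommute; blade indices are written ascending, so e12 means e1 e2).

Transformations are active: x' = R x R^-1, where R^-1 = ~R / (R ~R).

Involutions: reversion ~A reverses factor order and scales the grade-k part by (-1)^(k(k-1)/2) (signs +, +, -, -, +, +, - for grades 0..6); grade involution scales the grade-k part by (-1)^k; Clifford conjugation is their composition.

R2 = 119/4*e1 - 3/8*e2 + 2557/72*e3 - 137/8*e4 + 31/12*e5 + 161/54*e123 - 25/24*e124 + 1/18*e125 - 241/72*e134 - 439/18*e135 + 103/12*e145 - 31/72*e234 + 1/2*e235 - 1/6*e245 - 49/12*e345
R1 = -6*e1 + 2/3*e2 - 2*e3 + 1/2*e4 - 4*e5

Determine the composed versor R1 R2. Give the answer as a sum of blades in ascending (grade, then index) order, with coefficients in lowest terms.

Distribute over the terms of R1 (each basis-blade product reordered to ascending indices, repeated generators contracted through their squares):
(-6*e1) R2 = -357/2 + 9/4*e12 - 2557/12*e13 + 411/4*e14 - 31/2*e15 - 161/9*e23 + 25/4*e24 - 1/3*e25 + 241/12*e34 + 439/3*e35 - 103/2*e45 + 31/12*e1234 - 3*e1235 + e1245 + 49/2*e1345
(2/3*e2) R2 = -1/4 - 119/6*e12 - 161/81*e13 + 25/36*e14 - 1/27*e15 + 2557/108*e23 - 137/12*e24 + 31/18*e25 - 31/108*e34 + 1/3*e35 - 1/9*e45 + 241/108*e1234 + 439/27*e1235 - 103/18*e1245 - 49/18*e2345
(-2*e3) R2 = -2557/36 - 161/27*e12 + 119/2*e13 - 241/36*e14 - 439/9*e15 - 3/4*e23 - 31/36*e24 + e25 + 137/4*e34 - 31/6*e35 + 49/6*e45 + 25/12*e1234 - 1/9*e1235 + 103/6*e1345 - 1/3*e2345
(1/2*e4) R2 = -137/16 - 25/48*e12 - 241/144*e13 - 119/8*e14 - 103/24*e15 - 31/144*e23 + 3/16*e24 + 1/12*e25 - 2557/144*e34 + 49/24*e35 + 31/24*e45 - 161/108*e1234 + 1/36*e1245 - 439/36*e1345 + 1/4*e2345
(-4*e5) R2 = -31/3 - 2/9*e12 + 878/9*e13 - 103/3*e14 + 119*e15 - 2*e23 + 2/3*e24 - 3/2*e25 + 49/3*e34 + 2557/18*e35 - 137/2*e45 + 322/27*e1235 - 25/6*e1245 - 241/18*e1345 - 31/18*e2345
Summing the partial products and collecting blades:
Answer: -38689/144 - 10493/432*e12 - 77357/1296*e13 + 1141/24*e14 + 10885/216*e15 + 1219/432*e23 - 745/144*e24 + 35/36*e25 + 22733/432*e34 + 20563/72*e35 - 7967/72*e45 + 146/27*e1234 + 677/27*e1235 - 319/36*e1245 + 193/12*e1345 - 163/36*e2345


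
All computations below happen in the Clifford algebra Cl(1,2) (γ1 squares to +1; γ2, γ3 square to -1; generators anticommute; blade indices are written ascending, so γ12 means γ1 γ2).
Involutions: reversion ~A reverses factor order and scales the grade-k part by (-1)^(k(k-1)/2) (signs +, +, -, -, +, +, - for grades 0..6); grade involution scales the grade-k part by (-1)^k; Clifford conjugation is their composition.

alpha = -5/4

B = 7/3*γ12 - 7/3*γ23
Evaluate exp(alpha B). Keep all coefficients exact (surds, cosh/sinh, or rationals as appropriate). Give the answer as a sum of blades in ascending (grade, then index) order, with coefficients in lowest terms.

B^2 term by term: the squares give (7/3)^2*(γ12)^2 + (-7/3)^2*(γ23)^2 = 49/9*(+1) + 49/9*(-1) = 0 (each basis 2-blade squares to minus the product of its generators' squares); cross terms between blades sharing an index anticommute and cancel. So B^2 = 0.
B^2 = 0, hence only two terms survive: exp(alpha B) = 1 + alpha B (parabolic case).
Answer: 1 - 35/12*γ12 + 35/12*γ23


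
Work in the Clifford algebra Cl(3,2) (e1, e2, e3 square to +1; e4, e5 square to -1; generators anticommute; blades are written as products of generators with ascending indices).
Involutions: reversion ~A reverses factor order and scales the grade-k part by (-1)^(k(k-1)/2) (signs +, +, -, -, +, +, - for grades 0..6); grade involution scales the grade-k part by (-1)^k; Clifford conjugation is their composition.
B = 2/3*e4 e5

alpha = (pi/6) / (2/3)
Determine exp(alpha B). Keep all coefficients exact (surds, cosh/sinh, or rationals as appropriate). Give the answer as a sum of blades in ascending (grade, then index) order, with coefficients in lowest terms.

B^2 = (2/3)^2*(e4 e5)^2 = 4/9*(-1) = -4/9 (a basis 2-blade squares to minus the product of its generators' squares).
B^2 = -4/9 — the negative square puts this in the circular regime; l = 2/3, alpha*l = pi/6, so exp(alpha B) = cos(pi/6) + (sin(pi/6)/(2/3))*B = sqrt(3)/2 + (3/4)*B.
Answer: sqrt(3)/2 + 1/2*e4 e5


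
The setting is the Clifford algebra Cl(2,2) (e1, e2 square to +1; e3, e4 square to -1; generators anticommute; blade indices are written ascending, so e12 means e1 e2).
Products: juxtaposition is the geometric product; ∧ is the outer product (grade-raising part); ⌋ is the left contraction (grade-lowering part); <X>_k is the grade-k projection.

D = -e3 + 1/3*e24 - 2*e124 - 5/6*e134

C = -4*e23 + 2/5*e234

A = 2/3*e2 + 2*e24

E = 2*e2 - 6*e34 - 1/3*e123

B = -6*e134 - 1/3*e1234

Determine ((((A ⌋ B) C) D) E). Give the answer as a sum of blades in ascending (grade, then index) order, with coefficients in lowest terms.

step 1: 2/3*e13 + 2/9*e134
step 2: -124/45*e12 - 28/45*e124
step 3: 56/45 - 28/135*e1 - 248/45*e4 - 124/135*e14 + 14/27*e23 + 124/45*e123 - 62/27*e234 - 28/45*e1234
step 4: -124/135 - 14/81*e1 - 508/45*e2 + 4324/135*e3 - 28/135*e4 - 112/27*e12 - 62/81*e14 + 28/405*e23 + 212/15*e24 - 1628/135*e34 - 56/135*e123 + 496/27*e124 - 124/405*e234 - 248/135*e1234
Answer: -124/135 - 14/81*e1 - 508/45*e2 + 4324/135*e3 - 28/135*e4 - 112/27*e12 - 62/81*e14 + 28/405*e23 + 212/15*e24 - 1628/135*e34 - 56/135*e123 + 496/27*e124 - 124/405*e234 - 248/135*e1234


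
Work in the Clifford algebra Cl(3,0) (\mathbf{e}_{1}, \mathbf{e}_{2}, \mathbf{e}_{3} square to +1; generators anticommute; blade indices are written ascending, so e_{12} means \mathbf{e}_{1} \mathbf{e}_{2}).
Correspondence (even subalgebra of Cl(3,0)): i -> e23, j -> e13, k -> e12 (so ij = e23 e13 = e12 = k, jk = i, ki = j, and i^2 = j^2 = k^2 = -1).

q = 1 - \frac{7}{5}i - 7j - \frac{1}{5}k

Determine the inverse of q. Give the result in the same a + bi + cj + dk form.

In blades: q = 1 - \frac{1}{5} e_{12} - 7 e_{13} - \frac{7}{5} e_{23}.
With qbar = 1 + \frac{1}{5} e_{12} + 7 e_{13} + \frac{7}{5} e_{23} (scalar fixed, mapped units negated), q qbar = 52 (the sum of squared coefficients), so q^-1 = qbar / (52) = \frac{1}{52} + \frac{1}{260} e_{12} + \frac{7}{52} e_{13} + \frac{7}{260} e_{23}; translating back:
Answer: \frac{1}{52} + \frac{7}{260}i + \frac{7}{52}j + \frac{1}{260}k


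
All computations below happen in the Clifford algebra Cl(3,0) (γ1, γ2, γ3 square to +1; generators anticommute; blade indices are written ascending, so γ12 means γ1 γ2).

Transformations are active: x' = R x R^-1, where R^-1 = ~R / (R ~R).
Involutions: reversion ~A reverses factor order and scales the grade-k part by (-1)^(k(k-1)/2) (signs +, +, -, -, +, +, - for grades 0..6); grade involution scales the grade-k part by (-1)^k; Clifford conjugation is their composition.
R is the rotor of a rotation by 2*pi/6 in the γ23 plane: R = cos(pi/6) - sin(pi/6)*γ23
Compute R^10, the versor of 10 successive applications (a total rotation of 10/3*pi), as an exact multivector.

The rotor phase is half the rotation angle and phases add under composition, so 10 steps in the γ23 plane accumulate phase 10*(pi/6) = 5*pi/3: R^10 = cos(5*pi/3) - sin(5*pi/3)*γ23.
cos(5*pi/3) = 1/2 and sin(5*pi/3) = -sqrt(3)/2, so R^10 = 1/2 + sqrt(3)/2*γ23. The net rotation is 4/3*pi (after discarding 1 full turn, each of which contributes a factor -1 to the rotor); the rotor keeps the half-angle phase exactly.
Answer: 1/2 + sqrt(3)/2*γ23


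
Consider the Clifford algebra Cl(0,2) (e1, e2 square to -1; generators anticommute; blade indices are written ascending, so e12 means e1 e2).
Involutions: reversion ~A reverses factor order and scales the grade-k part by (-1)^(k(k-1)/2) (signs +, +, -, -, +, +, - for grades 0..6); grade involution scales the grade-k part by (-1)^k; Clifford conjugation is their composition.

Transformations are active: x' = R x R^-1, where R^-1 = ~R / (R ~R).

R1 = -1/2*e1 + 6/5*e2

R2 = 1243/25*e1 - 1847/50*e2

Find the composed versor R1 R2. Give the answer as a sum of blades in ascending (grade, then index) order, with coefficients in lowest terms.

Distribute over the terms of R1 (each basis-blade product reordered to ascending indices, repeated generators contracted through their squares):
(-1/2*e1) R2 = 1243/50 + 1847/100*e12
(6/5*e2) R2 = 5541/125 - 7458/125*e12
Summing the partial products and collecting blades:
Answer: 17297/250 - 20597/500*e12


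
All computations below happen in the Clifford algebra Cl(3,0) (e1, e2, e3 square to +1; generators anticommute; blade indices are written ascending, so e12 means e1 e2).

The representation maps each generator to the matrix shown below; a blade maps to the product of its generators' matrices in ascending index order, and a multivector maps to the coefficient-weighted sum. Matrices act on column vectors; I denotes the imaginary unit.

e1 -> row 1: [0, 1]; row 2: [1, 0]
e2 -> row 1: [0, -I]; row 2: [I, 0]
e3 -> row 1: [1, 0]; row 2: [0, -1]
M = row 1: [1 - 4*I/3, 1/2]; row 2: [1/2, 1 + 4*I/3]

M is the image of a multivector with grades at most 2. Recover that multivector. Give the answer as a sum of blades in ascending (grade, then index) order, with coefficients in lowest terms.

Method: 1, rho(e1), rho(e2), rho(e3) form a trace-orthogonal basis of the 2x2 complex matrices (tr(X Y) = 2 if X = Y, else 0), so M = m0*1 + m1*rho(e1) + m2*rho(e2) + m3*rho(e3) with m0 = tr(M)/2 = 1, m1 = tr(M rho(e1))/2 = 1/2, m2 = tr(M rho(e2))/2 = 0, m3 = tr(M rho(e3))/2 = -4*I/3.
Multiplying table entries, the bivector images are rho(e12) = I*rho(e3), rho(e13) = -I*rho(e2), rho(e23) = I*rho(e1); with real blade coefficients the real parts of m0..m3 are the coefficients of 1, e1, e2, e3 and the imaginary parts give the bivectors (e23: Im m1, e13: -Im m2, e12: Im m3).
Answer: 1 + 1/2*e1 - 4/3*e12


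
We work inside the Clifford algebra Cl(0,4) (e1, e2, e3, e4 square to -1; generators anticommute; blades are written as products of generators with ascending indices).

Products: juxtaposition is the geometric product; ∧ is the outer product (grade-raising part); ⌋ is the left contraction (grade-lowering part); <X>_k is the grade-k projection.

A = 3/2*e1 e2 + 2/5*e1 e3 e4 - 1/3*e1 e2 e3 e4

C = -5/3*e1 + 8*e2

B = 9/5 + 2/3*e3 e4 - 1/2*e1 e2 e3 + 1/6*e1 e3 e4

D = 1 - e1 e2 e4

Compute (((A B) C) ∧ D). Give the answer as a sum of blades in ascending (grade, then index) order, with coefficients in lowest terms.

step 1: 1/15 - 4/15*e1 + 1/18*e2 + 3/4*e3 - 1/6*e4 + 263/90*e1 e2 + 1/5*e2 e4 + 18/25*e1 e3 e4 + 1/4*e2 e3 e4 + 2/5*e1 e2 e3 e4
step 2: -8/9 - 1057/45*e1 - 1171/270*e2 + 8/5*e4 - 551/270*e1 e2 + 5/4*e1 e3 - 5/18*e1 e4 - 6*e2 e3 + 4/3*e2 e4 - 4/5*e3 e4 - 1/3*e1 e2 e4 - 16/5*e1 e3 e4 - 2/3*e2 e3 e4 + 1853/300*e1 e2 e3 e4
step 3: -8/9 - 1057/45*e1 - 1171/270*e2 + 8/5*e4 - 551/270*e1 e2 + 5/4*e1 e3 - 5/18*e1 e4 - 6*e2 e3 + 4/3*e2 e4 - 4/5*e3 e4 + 5/9*e1 e2 e4 - 16/5*e1 e3 e4 - 2/3*e2 e3 e4 + 1853/300*e1 e2 e3 e4
Answer: -8/9 - 1057/45*e1 - 1171/270*e2 + 8/5*e4 - 551/270*e1 e2 + 5/4*e1 e3 - 5/18*e1 e4 - 6*e2 e3 + 4/3*e2 e4 - 4/5*e3 e4 + 5/9*e1 e2 e4 - 16/5*e1 e3 e4 - 2/3*e2 e3 e4 + 1853/300*e1 e2 e3 e4


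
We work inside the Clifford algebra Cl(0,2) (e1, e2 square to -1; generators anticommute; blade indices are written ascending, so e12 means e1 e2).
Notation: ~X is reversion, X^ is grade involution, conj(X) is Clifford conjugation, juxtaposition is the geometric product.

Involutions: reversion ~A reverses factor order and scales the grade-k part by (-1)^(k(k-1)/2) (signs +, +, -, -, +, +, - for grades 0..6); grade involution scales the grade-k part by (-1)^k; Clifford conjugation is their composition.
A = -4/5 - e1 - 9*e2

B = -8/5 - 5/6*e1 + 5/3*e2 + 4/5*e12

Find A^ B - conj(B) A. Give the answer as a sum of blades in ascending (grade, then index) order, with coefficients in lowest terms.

first term: -1933/150 + 94/15*e1 - 248/15*e2 + 1279/150*e12
second term: -1933/150 - 94/15*e1 + 248/15*e2 - 1279/150*e12
Answer: 188/15*e1 - 496/15*e2 + 1279/75*e12
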